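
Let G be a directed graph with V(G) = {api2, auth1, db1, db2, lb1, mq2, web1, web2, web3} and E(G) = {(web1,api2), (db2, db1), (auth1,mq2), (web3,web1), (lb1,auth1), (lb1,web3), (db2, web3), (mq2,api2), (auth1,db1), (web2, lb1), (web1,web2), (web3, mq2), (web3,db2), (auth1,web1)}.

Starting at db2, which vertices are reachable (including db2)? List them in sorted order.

api2, auth1, db1, db2, lb1, mq2, web1, web2, web3

Start at db2.
Its neighbours: db1, web3.
Then their neighbours: mq2, web1.
Then next layer: api2, web2.
Then next layer: lb1.
Then next layer: auth1.
Every vertex is now reached.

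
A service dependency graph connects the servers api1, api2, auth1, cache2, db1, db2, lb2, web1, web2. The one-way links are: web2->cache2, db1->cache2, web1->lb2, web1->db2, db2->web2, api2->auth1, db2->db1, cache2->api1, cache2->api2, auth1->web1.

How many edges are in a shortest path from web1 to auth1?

Distance 0: web1.
Distance 1: db2, lb2.
Distance 2: db1, web2.
Distance 3: cache2.
Distance 4: api1, api2.
Distance 5: auth1 — contains auth1.

5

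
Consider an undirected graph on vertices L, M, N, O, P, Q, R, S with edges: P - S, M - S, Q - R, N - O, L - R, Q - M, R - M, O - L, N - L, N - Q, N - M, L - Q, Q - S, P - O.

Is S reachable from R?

Explore from R.
Distance 1: reach L, M, Q.
Distance 2: reach N, O, S.
Found S.

Yes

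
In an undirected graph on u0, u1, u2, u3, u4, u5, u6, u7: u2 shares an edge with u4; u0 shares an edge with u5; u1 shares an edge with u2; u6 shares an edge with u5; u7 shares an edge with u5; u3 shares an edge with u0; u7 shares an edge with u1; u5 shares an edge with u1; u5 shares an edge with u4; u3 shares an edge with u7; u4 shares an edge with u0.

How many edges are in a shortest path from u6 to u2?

3

Distance 0: u6.
Distance 1: u5.
Distance 2: u0, u1, u4, u7.
Distance 3: u2, u3 — contains u2.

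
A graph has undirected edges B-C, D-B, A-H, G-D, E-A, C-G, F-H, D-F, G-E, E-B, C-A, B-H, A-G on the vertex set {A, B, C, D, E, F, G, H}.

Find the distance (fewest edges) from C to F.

Distance 0: C.
Distance 1: A, B, G.
Distance 2: D, E, H.
Distance 3: F — contains F.

3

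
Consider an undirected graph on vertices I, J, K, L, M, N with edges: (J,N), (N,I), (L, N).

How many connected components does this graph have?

3

From I: component {I, J, L, N}.
From K: component {K}.
From M: component {M}.
That's 3 components.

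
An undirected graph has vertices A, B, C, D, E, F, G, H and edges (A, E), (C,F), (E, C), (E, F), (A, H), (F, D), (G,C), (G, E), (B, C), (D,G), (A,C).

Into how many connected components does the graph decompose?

1

From A: component {A, B, C, D, E, F, G, H}.
That's 1 component.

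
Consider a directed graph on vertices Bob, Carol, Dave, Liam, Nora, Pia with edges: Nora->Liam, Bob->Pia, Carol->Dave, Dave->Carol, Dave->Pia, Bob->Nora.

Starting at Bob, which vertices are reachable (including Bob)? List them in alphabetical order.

Start at Bob.
Its neighbours: Nora, Pia.
Then their neighbours: Liam.
Nothing further is reachable.

Bob, Liam, Nora, Pia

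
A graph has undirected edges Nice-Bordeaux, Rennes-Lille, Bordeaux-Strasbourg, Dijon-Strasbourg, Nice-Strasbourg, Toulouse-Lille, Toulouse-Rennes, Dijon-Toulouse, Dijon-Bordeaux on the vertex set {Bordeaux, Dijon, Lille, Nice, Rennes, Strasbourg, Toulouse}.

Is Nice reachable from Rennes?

Yes

Explore from Rennes.
Distance 1: reach Lille, Toulouse.
Distance 2: reach Dijon.
Distance 3: reach Bordeaux, Strasbourg.
Distance 4: reach Nice.
Found Nice.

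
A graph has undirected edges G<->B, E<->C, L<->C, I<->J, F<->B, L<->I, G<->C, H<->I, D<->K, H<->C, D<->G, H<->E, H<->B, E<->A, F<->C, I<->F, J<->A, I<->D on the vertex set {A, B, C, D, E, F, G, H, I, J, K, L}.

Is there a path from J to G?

Explore from J.
Distance 1: reach A, I.
Distance 2: reach D, E, F, H, L.
Distance 3: reach B, C, G, K.
Found G.

Yes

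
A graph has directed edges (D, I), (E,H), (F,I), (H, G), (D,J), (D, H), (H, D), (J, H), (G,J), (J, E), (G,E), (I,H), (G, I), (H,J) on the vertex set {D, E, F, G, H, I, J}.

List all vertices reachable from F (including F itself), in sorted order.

D, E, F, G, H, I, J

Start at F.
Its neighbours: I.
Then their neighbours: H.
Then next layer: D, G, J.
Then next layer: E.
Every vertex is now reached.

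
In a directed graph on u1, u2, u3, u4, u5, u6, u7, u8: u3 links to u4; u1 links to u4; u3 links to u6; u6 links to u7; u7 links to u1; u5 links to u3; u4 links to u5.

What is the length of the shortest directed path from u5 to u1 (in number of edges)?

4

Distance 0: u5.
Distance 1: u3.
Distance 2: u4, u6.
Distance 3: u7.
Distance 4: u1 — contains u1.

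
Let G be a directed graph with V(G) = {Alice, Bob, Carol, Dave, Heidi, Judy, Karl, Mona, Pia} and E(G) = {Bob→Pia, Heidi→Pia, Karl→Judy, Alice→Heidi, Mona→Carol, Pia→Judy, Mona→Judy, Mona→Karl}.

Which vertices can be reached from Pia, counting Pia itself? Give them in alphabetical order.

Start at Pia.
Its neighbours: Judy.
Nothing further is reachable.

Judy, Pia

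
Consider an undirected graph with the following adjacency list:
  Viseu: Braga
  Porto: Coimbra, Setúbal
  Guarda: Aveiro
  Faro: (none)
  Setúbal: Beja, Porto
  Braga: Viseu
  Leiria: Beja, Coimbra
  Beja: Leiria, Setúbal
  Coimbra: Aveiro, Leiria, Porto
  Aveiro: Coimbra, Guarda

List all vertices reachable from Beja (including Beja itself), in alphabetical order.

Aveiro, Beja, Coimbra, Guarda, Leiria, Porto, Setúbal

Start at Beja.
Its neighbours: Leiria, Setúbal.
Then their neighbours: Coimbra, Porto.
Then next layer: Aveiro.
Then next layer: Guarda.
Nothing further is reachable.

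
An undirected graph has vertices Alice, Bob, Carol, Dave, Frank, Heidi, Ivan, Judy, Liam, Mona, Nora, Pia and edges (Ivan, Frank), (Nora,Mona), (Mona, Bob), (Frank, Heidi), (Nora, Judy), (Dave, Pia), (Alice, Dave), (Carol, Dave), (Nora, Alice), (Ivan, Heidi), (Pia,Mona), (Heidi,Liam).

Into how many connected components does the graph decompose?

From Alice: component {Alice, Bob, Carol, Dave, Judy, Mona, Nora, Pia}.
From Frank: component {Frank, Heidi, Ivan, Liam}.
That's 2 components.

2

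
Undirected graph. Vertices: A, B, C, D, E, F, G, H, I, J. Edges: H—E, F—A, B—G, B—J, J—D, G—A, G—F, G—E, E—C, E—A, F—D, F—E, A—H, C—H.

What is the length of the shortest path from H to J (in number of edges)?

4

Distance 0: H.
Distance 1: A, C, E.
Distance 2: F, G.
Distance 3: B, D.
Distance 4: J — contains J.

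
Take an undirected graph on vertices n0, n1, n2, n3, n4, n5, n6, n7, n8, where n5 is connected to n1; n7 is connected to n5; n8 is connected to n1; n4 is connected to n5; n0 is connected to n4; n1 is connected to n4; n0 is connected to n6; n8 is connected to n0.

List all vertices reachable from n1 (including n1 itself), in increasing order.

Start at n1.
Its neighbours: n4, n5, n8.
Then their neighbours: n0, n7.
Then next layer: n6.
Nothing further is reachable.

n0, n1, n4, n5, n6, n7, n8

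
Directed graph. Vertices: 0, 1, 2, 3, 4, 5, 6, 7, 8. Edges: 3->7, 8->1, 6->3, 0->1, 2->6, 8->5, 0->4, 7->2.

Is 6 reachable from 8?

No

Explore from 8.
Distance 1: reach 1, 5.
The search from 8 is exhausted; no directed path reaches 6.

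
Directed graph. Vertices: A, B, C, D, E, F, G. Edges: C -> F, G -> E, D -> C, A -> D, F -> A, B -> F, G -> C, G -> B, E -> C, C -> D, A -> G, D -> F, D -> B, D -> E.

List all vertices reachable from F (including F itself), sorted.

A, B, C, D, E, F, G

Start at F.
Its neighbours: A.
Then their neighbours: D, G.
Then next layer: B, C, E.
Every vertex is now reached.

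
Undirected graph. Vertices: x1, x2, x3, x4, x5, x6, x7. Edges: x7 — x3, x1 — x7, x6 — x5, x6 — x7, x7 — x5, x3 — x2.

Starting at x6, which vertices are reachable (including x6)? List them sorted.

Start at x6.
Its neighbours: x5, x7.
Then their neighbours: x1, x3.
Then next layer: x2.
Nothing further is reachable.

x1, x2, x3, x5, x6, x7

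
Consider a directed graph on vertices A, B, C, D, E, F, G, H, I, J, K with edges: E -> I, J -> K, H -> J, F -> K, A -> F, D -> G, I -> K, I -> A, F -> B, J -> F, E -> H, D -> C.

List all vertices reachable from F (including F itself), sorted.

B, F, K

Start at F.
Its neighbours: B, K.
Nothing further is reachable.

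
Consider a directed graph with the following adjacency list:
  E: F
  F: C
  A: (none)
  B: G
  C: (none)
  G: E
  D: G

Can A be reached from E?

Explore from E.
Distance 1: reach F.
Distance 2: reach C.
The search from E is exhausted; no directed path reaches A.

No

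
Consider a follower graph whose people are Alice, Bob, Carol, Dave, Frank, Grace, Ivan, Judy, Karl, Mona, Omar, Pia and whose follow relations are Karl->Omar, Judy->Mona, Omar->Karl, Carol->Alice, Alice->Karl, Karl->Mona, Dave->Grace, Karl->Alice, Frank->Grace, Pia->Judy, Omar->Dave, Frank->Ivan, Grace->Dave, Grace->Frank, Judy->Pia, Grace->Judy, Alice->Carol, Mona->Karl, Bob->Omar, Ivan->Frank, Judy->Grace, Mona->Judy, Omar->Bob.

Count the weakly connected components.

1

From Alice: component {Alice, Bob, Carol, Dave, Frank, Grace, Ivan, Judy, Karl, Mona, Omar, Pia}.
That's 1 component.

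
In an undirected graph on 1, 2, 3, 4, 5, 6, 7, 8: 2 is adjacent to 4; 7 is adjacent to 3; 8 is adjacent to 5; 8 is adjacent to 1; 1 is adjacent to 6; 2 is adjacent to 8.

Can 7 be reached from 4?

Explore from 4.
Distance 1: reach 2.
Distance 2: reach 8.
Distance 3: reach 1, 5.
Distance 4: reach 6.
The search is exhausted without reaching 7; it lies in a different component.

No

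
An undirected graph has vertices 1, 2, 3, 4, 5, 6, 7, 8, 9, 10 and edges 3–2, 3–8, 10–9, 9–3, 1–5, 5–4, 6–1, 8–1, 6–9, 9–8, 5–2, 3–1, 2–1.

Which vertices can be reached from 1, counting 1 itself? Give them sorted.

Start at 1.
Its neighbours: 2, 3, 5, 6, 8.
Then their neighbours: 4, 9.
Then next layer: 10.
Nothing further is reachable.

1, 2, 3, 4, 5, 6, 8, 9, 10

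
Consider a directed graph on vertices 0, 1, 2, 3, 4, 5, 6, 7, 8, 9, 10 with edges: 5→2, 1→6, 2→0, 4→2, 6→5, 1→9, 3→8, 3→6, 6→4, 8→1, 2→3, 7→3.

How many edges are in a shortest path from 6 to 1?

Distance 0: 6.
Distance 1: 4, 5.
Distance 2: 2.
Distance 3: 0, 3.
Distance 4: 8.
Distance 5: 1 — contains 1.

5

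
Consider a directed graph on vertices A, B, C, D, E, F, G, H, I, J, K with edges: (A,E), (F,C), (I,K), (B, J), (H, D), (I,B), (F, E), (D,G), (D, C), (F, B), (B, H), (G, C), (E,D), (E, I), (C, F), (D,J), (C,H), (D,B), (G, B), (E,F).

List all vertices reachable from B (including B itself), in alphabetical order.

Start at B.
Its neighbours: H, J.
Then their neighbours: D.
Then next layer: C, G.
Then next layer: F.
Then next layer: E.
Then next layer: I.
Then next layer: K.
Nothing further is reachable.

B, C, D, E, F, G, H, I, J, K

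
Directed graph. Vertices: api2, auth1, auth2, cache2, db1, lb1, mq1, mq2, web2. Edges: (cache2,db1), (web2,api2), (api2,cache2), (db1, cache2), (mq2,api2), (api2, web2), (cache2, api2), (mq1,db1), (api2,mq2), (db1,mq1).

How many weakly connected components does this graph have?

4

From api2: component {api2, cache2, db1, mq1, mq2, web2}.
From auth1: component {auth1}.
From auth2: component {auth2}.
From lb1: component {lb1}.
That's 4 components.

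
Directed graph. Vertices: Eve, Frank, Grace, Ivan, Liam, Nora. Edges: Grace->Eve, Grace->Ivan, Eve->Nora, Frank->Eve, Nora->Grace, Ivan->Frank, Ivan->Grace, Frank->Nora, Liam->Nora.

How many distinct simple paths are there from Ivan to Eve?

Ivan→Frank→Eve
Ivan→Frank→Nora→Grace→Eve
Ivan→Grace→Eve

3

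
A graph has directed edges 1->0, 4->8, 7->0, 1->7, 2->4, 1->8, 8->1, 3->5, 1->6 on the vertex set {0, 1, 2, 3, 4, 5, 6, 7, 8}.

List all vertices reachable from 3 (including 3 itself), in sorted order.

Start at 3.
Its neighbours: 5.
Nothing further is reachable.

3, 5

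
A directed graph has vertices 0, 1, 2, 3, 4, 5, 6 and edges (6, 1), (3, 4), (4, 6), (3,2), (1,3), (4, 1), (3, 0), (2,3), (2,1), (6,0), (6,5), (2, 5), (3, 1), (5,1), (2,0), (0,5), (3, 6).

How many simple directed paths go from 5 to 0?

4

5→1→3→0
5→1→3→2→0
5→1→3→4→6→0
5→1→3→6→0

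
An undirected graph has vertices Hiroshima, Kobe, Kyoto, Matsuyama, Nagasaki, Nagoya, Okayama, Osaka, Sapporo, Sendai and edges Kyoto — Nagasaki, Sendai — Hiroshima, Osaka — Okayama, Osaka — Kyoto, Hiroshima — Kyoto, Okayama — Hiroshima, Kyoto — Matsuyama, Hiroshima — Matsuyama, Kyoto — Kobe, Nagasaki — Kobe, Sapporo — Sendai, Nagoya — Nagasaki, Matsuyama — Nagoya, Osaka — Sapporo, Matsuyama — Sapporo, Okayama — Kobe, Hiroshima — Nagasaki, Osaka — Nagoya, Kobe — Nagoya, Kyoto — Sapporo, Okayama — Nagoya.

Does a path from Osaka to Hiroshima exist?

Explore from Osaka.
Distance 1: reach Kyoto, Nagoya, Okayama, Sapporo.
Distance 2: reach Hiroshima, Kobe, Matsuyama, Nagasaki, Sendai.
Found Hiroshima.

Yes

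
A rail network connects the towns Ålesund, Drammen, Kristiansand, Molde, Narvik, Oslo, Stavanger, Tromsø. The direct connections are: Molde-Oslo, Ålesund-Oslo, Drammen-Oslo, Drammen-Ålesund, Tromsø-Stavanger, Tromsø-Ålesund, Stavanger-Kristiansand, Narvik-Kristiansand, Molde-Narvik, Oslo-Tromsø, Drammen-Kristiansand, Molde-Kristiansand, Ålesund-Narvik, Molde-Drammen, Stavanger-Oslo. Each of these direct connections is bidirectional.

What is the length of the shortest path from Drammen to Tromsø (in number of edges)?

2

Distance 0: Drammen.
Distance 1: Ålesund, Kristiansand, Molde, Oslo.
Distance 2: Narvik, Stavanger, Tromsø — contains Tromsø.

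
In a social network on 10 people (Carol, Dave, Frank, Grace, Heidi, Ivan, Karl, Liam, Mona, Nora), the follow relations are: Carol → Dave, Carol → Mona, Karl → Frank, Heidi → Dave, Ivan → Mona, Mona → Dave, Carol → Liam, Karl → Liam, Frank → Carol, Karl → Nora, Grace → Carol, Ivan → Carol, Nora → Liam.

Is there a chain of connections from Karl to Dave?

Explore from Karl.
Distance 1: reach Frank, Liam, Nora.
Distance 2: reach Carol.
Distance 3: reach Dave, Mona.
Found Dave.

Yes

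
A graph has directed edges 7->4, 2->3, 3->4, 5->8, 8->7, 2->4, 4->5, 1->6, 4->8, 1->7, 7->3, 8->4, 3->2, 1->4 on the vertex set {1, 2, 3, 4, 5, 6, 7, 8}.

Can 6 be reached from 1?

Yes

Explore from 1.
Distance 1: reach 4, 6, 7.
Found 6.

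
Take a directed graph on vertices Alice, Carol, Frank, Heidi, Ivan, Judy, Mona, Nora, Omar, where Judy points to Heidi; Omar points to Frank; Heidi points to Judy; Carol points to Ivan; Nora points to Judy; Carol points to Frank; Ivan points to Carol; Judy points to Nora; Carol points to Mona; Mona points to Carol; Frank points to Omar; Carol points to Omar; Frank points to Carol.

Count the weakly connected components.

3

From Alice: component {Alice}.
From Carol: component {Carol, Frank, Ivan, Mona, Omar}.
From Heidi: component {Heidi, Judy, Nora}.
That's 3 components.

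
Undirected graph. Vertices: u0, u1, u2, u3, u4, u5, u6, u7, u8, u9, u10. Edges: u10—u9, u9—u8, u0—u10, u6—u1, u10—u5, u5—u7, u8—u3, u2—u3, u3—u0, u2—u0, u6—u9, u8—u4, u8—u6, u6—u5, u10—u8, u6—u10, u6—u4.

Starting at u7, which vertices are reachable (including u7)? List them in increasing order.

Start at u7.
Its neighbours: u5.
Then their neighbours: u6, u10.
Then next layer: u0, u1, u4, u8, u9.
Then next layer: u2, u3.
Every vertex is now reached.

u0, u1, u2, u3, u4, u5, u6, u7, u8, u9, u10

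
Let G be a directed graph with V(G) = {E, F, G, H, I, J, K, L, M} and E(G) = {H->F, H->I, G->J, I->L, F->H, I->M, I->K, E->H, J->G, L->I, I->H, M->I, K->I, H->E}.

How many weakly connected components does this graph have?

From E: component {E, F, H, I, K, L, M}.
From G: component {G, J}.
That's 2 components.

2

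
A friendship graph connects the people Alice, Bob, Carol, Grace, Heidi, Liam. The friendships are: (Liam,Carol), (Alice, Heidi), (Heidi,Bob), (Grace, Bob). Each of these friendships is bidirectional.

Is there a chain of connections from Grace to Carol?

No

Explore from Grace.
Distance 1: reach Bob.
Distance 2: reach Heidi.
Distance 3: reach Alice.
The search is exhausted without reaching Carol; it lies in a different component.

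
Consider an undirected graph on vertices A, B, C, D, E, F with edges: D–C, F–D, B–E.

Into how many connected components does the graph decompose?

3

From A: component {A}.
From B: component {B, E}.
From C: component {C, D, F}.
That's 3 components.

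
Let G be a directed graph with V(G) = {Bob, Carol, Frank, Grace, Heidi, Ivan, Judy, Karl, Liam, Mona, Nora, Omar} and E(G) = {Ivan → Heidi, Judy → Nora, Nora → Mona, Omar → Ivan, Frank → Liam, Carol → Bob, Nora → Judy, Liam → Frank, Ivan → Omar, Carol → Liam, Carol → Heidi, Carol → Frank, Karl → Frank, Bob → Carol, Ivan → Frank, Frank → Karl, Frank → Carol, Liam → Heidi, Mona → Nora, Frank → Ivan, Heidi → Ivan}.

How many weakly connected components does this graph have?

3

From Bob: component {Bob, Carol, Frank, Heidi, Ivan, Karl, Liam, Omar}.
From Grace: component {Grace}.
From Judy: component {Judy, Mona, Nora}.
That's 3 components.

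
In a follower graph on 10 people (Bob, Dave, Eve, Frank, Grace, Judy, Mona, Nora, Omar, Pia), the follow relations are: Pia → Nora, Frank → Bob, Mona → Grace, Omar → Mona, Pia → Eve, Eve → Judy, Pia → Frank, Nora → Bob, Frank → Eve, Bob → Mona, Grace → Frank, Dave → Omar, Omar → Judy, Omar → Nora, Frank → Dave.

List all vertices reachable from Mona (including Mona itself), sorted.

Bob, Dave, Eve, Frank, Grace, Judy, Mona, Nora, Omar

Start at Mona.
Its neighbours: Grace.
Then their neighbours: Frank.
Then next layer: Bob, Dave, Eve.
Then next layer: Judy, Omar.
Then next layer: Nora.
Nothing further is reachable.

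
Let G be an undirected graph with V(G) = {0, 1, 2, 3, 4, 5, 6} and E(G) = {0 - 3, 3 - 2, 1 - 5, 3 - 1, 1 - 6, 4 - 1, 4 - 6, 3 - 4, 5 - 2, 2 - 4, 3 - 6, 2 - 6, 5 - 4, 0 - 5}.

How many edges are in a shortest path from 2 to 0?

Distance 0: 2.
Distance 1: 3, 4, 5, 6.
Distance 2: 0, 1 — contains 0.

2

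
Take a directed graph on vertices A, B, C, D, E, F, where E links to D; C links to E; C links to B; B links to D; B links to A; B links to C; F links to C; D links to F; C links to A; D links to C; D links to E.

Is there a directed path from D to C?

Yes

Explore from D.
Distance 1: reach C, E, F.
Found C.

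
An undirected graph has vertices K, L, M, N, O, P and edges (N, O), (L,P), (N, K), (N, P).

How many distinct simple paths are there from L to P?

L–P

1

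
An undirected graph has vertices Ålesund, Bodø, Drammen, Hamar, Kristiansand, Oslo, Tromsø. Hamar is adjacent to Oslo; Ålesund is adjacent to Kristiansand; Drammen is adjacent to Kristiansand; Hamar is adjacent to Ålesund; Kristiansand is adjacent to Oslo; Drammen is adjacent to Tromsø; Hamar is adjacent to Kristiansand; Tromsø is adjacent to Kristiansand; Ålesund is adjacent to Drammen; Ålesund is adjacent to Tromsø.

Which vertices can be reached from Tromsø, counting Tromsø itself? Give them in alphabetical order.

Ålesund, Drammen, Hamar, Kristiansand, Oslo, Tromsø

Start at Tromsø.
Its neighbours: Ålesund, Drammen, Kristiansand.
Then their neighbours: Hamar, Oslo.
Nothing further is reachable.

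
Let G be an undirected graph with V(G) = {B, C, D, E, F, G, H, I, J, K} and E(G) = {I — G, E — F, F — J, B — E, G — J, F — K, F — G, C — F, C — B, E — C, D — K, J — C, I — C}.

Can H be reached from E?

No

Explore from E.
Distance 1: reach B, C, F.
Distance 2: reach G, I, J, K.
Distance 3: reach D.
The search is exhausted without reaching H; it lies in a different component.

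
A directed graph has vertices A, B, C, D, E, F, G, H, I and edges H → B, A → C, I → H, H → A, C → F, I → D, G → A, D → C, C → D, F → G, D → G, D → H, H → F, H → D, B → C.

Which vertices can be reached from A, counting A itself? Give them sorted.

Start at A.
Its neighbours: C.
Then their neighbours: D, F.
Then next layer: G, H.
Then next layer: B.
Nothing further is reachable.

A, B, C, D, F, G, H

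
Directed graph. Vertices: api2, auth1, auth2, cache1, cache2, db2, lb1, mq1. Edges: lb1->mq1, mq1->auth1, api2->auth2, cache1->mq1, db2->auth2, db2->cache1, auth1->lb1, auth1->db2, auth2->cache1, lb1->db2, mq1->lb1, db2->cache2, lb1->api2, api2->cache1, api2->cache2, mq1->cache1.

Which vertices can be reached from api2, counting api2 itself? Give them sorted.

api2, auth1, auth2, cache1, cache2, db2, lb1, mq1

Start at api2.
Its neighbours: auth2, cache1, cache2.
Then their neighbours: mq1.
Then next layer: auth1, lb1.
Then next layer: db2.
Every vertex is now reached.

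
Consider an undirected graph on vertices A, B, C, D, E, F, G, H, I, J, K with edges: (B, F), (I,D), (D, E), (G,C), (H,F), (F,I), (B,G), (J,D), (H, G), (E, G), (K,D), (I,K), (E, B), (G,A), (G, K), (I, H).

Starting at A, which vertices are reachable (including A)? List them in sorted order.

A, B, C, D, E, F, G, H, I, J, K

Start at A.
Its neighbours: G.
Then their neighbours: B, C, E, H, K.
Then next layer: D, F, I.
Then next layer: J.
Every vertex is now reached.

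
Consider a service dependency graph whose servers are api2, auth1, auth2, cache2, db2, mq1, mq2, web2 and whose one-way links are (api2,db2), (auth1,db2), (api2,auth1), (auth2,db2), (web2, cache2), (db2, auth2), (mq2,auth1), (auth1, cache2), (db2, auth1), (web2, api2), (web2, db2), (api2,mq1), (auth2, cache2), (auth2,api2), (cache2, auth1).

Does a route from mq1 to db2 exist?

mq1 has no outgoing edges, so nothing is reachable from it.

No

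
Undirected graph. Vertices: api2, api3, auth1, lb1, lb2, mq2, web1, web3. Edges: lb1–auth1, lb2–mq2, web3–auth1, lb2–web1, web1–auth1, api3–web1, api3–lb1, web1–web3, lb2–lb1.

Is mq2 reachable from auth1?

Yes

Explore from auth1.
Distance 1: reach lb1, web1, web3.
Distance 2: reach api3, lb2.
Distance 3: reach mq2.
Found mq2.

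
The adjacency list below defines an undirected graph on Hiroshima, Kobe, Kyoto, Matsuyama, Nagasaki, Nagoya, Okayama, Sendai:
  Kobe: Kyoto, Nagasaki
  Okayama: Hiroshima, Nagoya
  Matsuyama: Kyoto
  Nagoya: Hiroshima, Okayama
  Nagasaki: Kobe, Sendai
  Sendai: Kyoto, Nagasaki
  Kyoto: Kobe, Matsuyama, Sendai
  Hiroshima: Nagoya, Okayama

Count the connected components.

2

From Hiroshima: component {Hiroshima, Nagoya, Okayama}.
From Kobe: component {Kobe, Kyoto, Matsuyama, Nagasaki, Sendai}.
That's 2 components.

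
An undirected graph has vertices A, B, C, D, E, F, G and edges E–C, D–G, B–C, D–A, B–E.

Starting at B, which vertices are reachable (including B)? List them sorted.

B, C, E

Start at B.
Its neighbours: C, E.
Nothing further is reachable.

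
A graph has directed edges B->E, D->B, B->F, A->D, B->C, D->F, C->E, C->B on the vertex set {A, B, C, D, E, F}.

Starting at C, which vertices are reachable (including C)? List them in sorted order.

B, C, E, F

Start at C.
Its neighbours: B, E.
Then their neighbours: F.
Nothing further is reachable.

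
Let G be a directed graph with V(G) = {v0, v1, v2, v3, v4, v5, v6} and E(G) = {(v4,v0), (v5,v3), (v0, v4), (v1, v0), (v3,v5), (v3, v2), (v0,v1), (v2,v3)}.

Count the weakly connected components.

3

From v0: component {v0, v1, v4}.
From v2: component {v2, v3, v5}.
From v6: component {v6}.
That's 3 components.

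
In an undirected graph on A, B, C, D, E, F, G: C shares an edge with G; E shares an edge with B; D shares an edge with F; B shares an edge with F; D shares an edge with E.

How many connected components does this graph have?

3

From A: component {A}.
From B: component {B, D, E, F}.
From C: component {C, G}.
That's 3 components.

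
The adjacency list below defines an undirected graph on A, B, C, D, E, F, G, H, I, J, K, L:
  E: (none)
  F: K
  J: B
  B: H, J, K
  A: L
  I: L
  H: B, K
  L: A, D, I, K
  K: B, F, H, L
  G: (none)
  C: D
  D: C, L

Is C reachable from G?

G has no edges, so nothing is reachable from it.

No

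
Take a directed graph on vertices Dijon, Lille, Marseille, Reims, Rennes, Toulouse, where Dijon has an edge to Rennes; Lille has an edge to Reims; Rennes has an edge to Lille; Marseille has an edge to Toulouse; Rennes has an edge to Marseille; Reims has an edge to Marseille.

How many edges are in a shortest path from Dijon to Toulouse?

Distance 0: Dijon.
Distance 1: Rennes.
Distance 2: Lille, Marseille.
Distance 3: Reims, Toulouse — contains Toulouse.

3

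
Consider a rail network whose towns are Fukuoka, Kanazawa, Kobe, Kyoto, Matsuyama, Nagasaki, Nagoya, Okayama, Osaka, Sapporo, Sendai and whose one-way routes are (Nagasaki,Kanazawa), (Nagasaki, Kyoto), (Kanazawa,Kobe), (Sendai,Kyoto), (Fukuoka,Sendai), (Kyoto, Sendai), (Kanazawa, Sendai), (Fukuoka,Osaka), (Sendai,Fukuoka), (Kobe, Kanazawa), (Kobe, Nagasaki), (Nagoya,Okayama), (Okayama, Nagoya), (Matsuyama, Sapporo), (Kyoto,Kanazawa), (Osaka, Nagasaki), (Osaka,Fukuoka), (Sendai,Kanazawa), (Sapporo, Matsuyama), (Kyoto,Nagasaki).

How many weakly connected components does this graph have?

From Fukuoka: component {Fukuoka, Kanazawa, Kobe, Kyoto, Nagasaki, Osaka, Sendai}.
From Matsuyama: component {Matsuyama, Sapporo}.
From Nagoya: component {Nagoya, Okayama}.
That's 3 components.

3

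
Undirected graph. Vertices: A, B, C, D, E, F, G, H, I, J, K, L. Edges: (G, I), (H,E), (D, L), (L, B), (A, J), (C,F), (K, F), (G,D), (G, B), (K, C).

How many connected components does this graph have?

4

From A: component {A, J}.
From B: component {B, D, G, I, L}.
From C: component {C, F, K}.
From E: component {E, H}.
That's 4 components.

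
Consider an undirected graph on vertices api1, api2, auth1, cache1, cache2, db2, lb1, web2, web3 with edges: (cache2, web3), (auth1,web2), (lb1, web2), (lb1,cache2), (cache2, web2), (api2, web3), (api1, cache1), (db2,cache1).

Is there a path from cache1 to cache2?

Explore from cache1.
Distance 1: reach api1, db2.
The search is exhausted without reaching cache2; it lies in a different component.

No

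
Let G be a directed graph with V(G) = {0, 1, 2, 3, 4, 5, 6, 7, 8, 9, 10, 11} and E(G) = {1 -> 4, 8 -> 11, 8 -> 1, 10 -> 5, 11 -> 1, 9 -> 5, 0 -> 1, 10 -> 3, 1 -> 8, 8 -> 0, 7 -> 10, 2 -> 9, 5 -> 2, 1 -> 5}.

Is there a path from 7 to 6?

Explore from 7.
Distance 1: reach 10.
Distance 2: reach 3, 5.
Distance 3: reach 2.
Distance 4: reach 9.
The search from 7 is exhausted; no directed path reaches 6.

No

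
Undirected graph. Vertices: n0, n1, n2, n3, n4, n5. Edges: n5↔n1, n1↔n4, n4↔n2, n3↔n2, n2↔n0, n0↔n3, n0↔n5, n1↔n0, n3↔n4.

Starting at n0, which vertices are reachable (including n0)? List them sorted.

Start at n0.
Its neighbours: n1, n2, n3, n5.
Then their neighbours: n4.
Every vertex is now reached.

n0, n1, n2, n3, n4, n5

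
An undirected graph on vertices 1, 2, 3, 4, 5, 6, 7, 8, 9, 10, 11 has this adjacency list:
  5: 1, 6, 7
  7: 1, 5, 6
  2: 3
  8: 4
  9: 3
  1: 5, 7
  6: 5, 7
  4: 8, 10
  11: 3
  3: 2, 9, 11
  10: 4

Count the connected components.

3

From 1: component {1, 5, 6, 7}.
From 2: component {2, 3, 9, 11}.
From 4: component {4, 8, 10}.
That's 3 components.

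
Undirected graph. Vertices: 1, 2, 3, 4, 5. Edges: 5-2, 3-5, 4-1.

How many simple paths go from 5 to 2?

5–2

1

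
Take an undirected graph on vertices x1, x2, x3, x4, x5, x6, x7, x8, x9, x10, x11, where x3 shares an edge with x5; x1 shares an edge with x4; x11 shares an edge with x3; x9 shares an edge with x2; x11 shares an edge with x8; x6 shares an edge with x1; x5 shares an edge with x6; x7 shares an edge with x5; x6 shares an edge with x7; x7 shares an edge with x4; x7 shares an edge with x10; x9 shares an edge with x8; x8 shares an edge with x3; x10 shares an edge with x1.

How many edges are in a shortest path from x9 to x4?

5

Distance 0: x9.
Distance 1: x2, x8.
Distance 2: x3, x11.
Distance 3: x5.
Distance 4: x6, x7.
Distance 5: x1, x4, x10 — contains x4.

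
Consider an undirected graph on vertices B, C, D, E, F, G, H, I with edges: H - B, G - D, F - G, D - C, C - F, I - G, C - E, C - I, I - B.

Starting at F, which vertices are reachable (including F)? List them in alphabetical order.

Start at F.
Its neighbours: C, G.
Then their neighbours: D, E, I.
Then next layer: B.
Then next layer: H.
Every vertex is now reached.

B, C, D, E, F, G, H, I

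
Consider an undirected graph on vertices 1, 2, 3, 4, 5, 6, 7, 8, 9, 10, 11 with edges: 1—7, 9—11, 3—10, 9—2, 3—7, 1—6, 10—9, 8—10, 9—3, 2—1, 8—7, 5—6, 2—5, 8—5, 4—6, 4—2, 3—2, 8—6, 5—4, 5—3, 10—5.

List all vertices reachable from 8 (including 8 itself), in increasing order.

1, 2, 3, 4, 5, 6, 7, 8, 9, 10, 11

Start at 8.
Its neighbours: 5, 6, 7, 10.
Then their neighbours: 1, 2, 3, 4, 9.
Then next layer: 11.
Every vertex is now reached.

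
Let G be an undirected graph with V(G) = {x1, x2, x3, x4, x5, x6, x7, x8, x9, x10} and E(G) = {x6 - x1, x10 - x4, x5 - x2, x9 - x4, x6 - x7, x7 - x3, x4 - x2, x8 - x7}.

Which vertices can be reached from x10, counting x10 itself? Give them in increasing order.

Start at x10.
Its neighbours: x4.
Then their neighbours: x2, x9.
Then next layer: x5.
Nothing further is reachable.

x2, x4, x5, x9, x10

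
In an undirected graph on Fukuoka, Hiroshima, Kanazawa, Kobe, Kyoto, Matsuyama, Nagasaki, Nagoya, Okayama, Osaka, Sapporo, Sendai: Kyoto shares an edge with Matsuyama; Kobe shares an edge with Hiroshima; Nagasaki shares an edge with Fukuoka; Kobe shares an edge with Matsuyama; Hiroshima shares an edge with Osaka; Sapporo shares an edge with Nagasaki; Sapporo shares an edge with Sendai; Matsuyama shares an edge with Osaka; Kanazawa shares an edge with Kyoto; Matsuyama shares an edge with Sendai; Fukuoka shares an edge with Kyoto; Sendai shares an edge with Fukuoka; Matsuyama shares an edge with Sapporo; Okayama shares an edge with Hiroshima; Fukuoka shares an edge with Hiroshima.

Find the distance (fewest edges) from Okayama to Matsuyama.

Distance 0: Okayama.
Distance 1: Hiroshima.
Distance 2: Fukuoka, Kobe, Osaka.
Distance 3: Kyoto, Matsuyama, Nagasaki, Sendai — contains Matsuyama.

3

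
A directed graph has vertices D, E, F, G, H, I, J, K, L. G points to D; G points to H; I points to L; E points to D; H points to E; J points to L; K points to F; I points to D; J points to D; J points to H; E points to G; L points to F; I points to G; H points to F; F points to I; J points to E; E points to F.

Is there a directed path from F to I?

Explore from F.
Distance 1: reach I.
Found I.

Yes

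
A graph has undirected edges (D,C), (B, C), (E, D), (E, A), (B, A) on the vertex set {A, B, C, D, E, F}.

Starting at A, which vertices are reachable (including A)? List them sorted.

A, B, C, D, E

Start at A.
Its neighbours: B, E.
Then their neighbours: C, D.
Nothing further is reachable.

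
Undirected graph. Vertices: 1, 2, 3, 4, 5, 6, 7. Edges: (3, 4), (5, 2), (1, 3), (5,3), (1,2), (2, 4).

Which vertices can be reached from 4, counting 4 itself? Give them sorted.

Start at 4.
Its neighbours: 2, 3.
Then their neighbours: 1, 5.
Nothing further is reachable.

1, 2, 3, 4, 5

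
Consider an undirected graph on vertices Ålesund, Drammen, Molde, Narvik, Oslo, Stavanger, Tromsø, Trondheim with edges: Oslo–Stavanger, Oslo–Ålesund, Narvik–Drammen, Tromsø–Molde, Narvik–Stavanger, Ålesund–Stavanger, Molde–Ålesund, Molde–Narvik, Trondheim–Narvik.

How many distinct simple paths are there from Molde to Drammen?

3

Molde–Ålesund–Oslo–Stavanger–Narvik–Drammen
Molde–Ålesund–Stavanger–Narvik–Drammen
Molde–Narvik–Drammen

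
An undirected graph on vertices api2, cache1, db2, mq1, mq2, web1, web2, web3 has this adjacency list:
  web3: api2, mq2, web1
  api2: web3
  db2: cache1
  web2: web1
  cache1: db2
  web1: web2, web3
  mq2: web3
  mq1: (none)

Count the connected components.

From api2: component {api2, mq2, web1, web2, web3}.
From cache1: component {cache1, db2}.
From mq1: component {mq1}.
That's 3 components.

3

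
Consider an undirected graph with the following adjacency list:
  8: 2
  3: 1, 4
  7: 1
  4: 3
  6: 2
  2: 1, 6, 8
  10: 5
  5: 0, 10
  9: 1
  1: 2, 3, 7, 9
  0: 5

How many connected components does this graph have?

From 0: component {0, 5, 10}.
From 1: component {1, 2, 3, 4, 6, 7, 8, 9}.
That's 2 components.

2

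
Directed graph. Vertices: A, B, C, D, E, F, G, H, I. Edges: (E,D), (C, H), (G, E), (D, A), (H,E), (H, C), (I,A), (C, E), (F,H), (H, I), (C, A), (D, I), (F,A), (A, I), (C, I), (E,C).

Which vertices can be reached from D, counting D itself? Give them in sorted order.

Start at D.
Its neighbours: A, I.
Nothing further is reachable.

A, D, I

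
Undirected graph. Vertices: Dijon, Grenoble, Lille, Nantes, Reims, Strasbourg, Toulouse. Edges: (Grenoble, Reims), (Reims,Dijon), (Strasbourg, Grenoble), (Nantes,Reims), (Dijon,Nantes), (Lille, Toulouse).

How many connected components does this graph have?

2

From Dijon: component {Dijon, Grenoble, Nantes, Reims, Strasbourg}.
From Lille: component {Lille, Toulouse}.
That's 2 components.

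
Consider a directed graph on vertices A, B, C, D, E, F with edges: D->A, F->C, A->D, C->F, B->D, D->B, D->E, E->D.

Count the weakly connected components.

2

From A: component {A, B, D, E}.
From C: component {C, F}.
That's 2 components.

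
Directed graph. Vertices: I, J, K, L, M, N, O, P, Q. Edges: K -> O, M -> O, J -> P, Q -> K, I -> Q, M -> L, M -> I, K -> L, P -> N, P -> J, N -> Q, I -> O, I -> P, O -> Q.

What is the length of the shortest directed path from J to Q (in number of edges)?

Distance 0: J.
Distance 1: P.
Distance 2: N.
Distance 3: Q — contains Q.

3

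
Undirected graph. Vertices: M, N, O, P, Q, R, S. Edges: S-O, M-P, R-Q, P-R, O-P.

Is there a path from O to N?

No

Explore from O.
Distance 1: reach P, S.
Distance 2: reach M, R.
Distance 3: reach Q.
The search is exhausted without reaching N; it lies in a different component.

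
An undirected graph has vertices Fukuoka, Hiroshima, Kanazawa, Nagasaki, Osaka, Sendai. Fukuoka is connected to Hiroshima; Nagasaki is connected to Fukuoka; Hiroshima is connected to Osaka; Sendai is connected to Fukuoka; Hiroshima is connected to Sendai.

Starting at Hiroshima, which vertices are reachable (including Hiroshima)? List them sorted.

Fukuoka, Hiroshima, Nagasaki, Osaka, Sendai

Start at Hiroshima.
Its neighbours: Fukuoka, Osaka, Sendai.
Then their neighbours: Nagasaki.
Nothing further is reachable.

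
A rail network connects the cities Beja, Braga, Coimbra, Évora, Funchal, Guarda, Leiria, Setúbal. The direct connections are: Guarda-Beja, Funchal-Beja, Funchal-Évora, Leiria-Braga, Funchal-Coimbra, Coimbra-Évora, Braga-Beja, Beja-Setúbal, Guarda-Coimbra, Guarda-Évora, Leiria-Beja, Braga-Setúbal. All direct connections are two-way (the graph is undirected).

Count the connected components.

From Beja: component {Beja, Braga, Coimbra, Évora, Funchal, Guarda, Leiria, Setúbal}.
That's 1 component.

1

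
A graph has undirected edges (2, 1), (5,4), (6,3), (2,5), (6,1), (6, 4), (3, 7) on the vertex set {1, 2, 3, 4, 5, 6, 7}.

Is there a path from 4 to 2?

Yes

Explore from 4.
Distance 1: reach 5, 6.
Distance 2: reach 1, 2, 3.
Found 2.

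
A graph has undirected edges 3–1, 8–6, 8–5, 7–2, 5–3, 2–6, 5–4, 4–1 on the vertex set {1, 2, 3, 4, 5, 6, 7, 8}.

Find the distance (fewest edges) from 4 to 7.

5

Distance 0: 4.
Distance 1: 1, 5.
Distance 2: 3, 8.
Distance 3: 6.
Distance 4: 2.
Distance 5: 7 — contains 7.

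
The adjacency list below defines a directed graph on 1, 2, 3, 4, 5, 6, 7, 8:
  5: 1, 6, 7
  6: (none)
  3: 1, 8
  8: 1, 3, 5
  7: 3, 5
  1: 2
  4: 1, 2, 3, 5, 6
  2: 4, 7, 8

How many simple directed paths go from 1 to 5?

1→2→4→3→8→5
1→2→4→5
1→2→7→3→8→5
1→2→7→5
1→2→8→5

5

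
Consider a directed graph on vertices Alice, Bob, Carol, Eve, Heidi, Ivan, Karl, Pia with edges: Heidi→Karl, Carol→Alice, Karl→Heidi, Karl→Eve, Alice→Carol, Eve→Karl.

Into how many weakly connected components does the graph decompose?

5

From Alice: component {Alice, Carol}.
From Bob: component {Bob}.
From Eve: component {Eve, Heidi, Karl}.
From Ivan: component {Ivan}.
From Pia: component {Pia}.
That's 5 components.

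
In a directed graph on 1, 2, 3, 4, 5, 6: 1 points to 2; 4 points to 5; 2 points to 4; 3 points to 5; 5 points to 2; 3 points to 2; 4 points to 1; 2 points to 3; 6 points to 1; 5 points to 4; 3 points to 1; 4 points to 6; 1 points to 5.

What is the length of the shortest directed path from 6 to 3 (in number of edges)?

3

Distance 0: 6.
Distance 1: 1.
Distance 2: 2, 5.
Distance 3: 3, 4 — contains 3.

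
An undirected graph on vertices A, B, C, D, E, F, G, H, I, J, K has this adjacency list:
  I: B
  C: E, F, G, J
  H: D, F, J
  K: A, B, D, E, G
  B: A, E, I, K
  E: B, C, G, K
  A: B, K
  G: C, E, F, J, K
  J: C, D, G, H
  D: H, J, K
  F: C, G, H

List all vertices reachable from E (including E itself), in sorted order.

A, B, C, D, E, F, G, H, I, J, K

Start at E.
Its neighbours: B, C, G, K.
Then their neighbours: A, D, F, I, J.
Then next layer: H.
Every vertex is now reached.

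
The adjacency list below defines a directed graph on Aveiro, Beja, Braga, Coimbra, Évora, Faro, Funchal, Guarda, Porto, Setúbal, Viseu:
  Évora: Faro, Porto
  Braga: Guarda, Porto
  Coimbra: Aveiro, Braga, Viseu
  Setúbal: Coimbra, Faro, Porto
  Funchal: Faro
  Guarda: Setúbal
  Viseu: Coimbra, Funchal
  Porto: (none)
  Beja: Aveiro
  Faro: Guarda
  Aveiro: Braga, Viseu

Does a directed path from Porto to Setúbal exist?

No

Porto has no outgoing edges, so nothing is reachable from it.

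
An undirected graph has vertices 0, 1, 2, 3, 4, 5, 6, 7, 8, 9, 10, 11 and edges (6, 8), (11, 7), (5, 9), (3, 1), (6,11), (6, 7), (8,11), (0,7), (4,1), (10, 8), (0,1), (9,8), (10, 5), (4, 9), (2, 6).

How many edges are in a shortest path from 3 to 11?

Distance 0: 3.
Distance 1: 1.
Distance 2: 0, 4.
Distance 3: 7, 9.
Distance 4: 5, 6, 8, 11 — contains 11.

4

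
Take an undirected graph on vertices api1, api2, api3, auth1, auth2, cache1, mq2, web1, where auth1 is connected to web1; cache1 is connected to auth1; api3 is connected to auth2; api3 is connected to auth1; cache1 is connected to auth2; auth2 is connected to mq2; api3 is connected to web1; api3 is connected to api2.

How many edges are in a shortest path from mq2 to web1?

Distance 0: mq2.
Distance 1: auth2.
Distance 2: api3, cache1.
Distance 3: api2, auth1, web1 — contains web1.

3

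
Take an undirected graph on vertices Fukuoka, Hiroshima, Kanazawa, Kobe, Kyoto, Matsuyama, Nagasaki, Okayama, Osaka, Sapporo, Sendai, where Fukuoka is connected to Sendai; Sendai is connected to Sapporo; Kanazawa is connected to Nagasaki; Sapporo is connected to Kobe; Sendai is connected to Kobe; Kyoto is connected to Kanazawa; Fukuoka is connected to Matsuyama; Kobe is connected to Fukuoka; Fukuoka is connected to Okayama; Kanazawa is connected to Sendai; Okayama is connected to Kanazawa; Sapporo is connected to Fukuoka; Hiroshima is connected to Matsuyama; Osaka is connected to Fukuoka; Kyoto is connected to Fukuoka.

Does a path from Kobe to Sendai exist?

Yes

Explore from Kobe.
Distance 1: reach Fukuoka, Sapporo, Sendai.
Found Sendai.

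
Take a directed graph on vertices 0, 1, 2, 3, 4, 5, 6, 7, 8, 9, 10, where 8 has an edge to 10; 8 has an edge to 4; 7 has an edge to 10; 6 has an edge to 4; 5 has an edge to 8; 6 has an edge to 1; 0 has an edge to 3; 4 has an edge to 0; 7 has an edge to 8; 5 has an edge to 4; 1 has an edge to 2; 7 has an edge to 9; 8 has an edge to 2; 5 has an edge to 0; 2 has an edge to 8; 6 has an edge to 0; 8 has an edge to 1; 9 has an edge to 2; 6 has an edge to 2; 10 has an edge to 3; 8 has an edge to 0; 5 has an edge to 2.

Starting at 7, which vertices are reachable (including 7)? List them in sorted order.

0, 1, 2, 3, 4, 7, 8, 9, 10

Start at 7.
Its neighbours: 8, 9, 10.
Then their neighbours: 0, 1, 2, 3, 4.
Nothing further is reachable.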